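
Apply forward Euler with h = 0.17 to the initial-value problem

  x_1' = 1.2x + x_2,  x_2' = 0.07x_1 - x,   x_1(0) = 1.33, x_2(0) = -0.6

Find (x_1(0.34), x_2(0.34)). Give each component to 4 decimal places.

1.1634, -0.5985

Euler on (x_1,x_2): x_1_{n+1} = x_1_n + h·x_1', x_2_{n+1} = x_2_n + h·x_2'.
0.000000: (1.330000, -0.600000); f=(-0.600000, 0.093100) → (1.228000, -0.584173)
0.170000: (1.228000, -0.584173); f=(-0.380173, -0.084040) → (1.163371, -0.598460)
(x_1(0.34), x_2(0.34)) ≈ (1.1634, -0.5985)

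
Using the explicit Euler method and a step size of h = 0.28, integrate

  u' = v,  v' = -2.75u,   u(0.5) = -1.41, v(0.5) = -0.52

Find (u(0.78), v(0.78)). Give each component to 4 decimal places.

Euler on (u,v): u_{n+1} = u_n + h·u', v_{n+1} = v_n + h·v'.
0.500000: (-1.410000, -0.520000); f=(-0.520000, 3.877500) → (-1.555600, 0.565700)
(u(0.78), v(0.78)) ≈ (-1.5556, 0.5657)

-1.5556, 0.5657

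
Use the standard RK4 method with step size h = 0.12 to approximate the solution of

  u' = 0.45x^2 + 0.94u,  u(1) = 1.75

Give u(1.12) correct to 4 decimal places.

2.0231

RK4: k1 = f(x_n, u_n); k2 = f(x_n + h/2, u_n + (h/2)·k1); k3 = f(x_n + h/2, u_n + (h/2)·k2); k4 = f(x_n + h, u_n + h·k3); u_{n+1} = u_n + (h/6)·(k1 + 2k2 + 2k3 + k4).
x=1.000000, u=1.750000:
  k1 = f(1.000000, 1.750000) = 2.095000
  k2 = f(1.060000, 1.875700) = 2.268778
  k3 = f(1.060000, 1.886127) = 2.278579
  k4 = f(1.120000, 2.023429) = 2.466504
  u ← 1.750000 + (0.12/6)·(k1 + 2k2 + 2k3 + k4) = 2.023124
u(1.12) ≈ 2.0231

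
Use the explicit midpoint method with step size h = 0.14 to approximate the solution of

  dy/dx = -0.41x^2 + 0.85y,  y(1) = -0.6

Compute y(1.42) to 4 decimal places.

-1.1543

Midpoint: k1 = f(x_n, y_n); k2 = f(x_n + h/2, y_n + (h/2)·k1); y_{n+1} = y_n + h·k2.
x=1.000000, y=-0.600000:
  k1 = f(1.000000, -0.600000) = -0.920000
  k2 = f(1.070000, -0.664400) = -1.034149
  y ← -0.600000 + 0.14·(-1.034149) = -0.744781
x=1.140000, y=-0.744781:
  k1 = f(1.140000, -0.744781) = -1.165900
  k2 = f(1.210000, -0.826394) = -1.302716
  y ← -0.744781 + 0.14·(-1.302716) = -0.927161
x=1.280000, y=-0.927161:
  k1 = f(1.280000, -0.927161) = -1.459831
  k2 = f(1.350000, -1.029349) = -1.622172
  y ← -0.927161 + 0.14·(-1.622172) = -1.154265
y(1.42) ≈ -1.1543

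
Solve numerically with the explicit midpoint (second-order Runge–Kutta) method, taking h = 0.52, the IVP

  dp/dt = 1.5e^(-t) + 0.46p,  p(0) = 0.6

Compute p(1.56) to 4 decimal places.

Midpoint: k1 = f(t_n, p_n); k2 = f(t_n + h/2, p_n + (h/2)·k1); p_{n+1} = p_n + h·k2.
t=0.000000, p=0.600000:
  k1 = f(0.000000, 0.600000) = 1.776000
  k2 = f(0.260000, 1.061760) = 1.644987
  p ← 0.600000 + 0.52·1.644987 = 1.455393
t=0.520000, p=1.455393:
  k1 = f(0.520000, 1.455393) = 1.561262
  k2 = f(0.780000, 1.861321) = 1.543817
  p ← 1.455393 + 0.52·1.543817 = 2.258178
t=1.040000, p=2.258178:
  k1 = f(1.040000, 2.258178) = 1.568944
  k2 = f(1.300000, 2.666103) = 1.635205
  p ← 2.258178 + 0.52·1.635205 = 3.108485
p(1.56) ≈ 3.1085

3.1085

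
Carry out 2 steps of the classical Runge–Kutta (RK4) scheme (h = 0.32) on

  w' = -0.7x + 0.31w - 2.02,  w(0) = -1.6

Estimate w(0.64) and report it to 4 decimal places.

-3.5344

RK4: k1 = f(x_n, w_n); k2 = f(x_n + h/2, w_n + (h/2)·k1); k3 = f(x_n + h/2, w_n + (h/2)·k2); k4 = f(x_n + h, w_n + h·k3); w_{n+1} = w_n + (h/6)·(k1 + 2k2 + 2k3 + k4).
x=0.000000, w=-1.600000:
  k1 = f(0.000000, -1.600000) = -2.516000
  k2 = f(0.160000, -2.002560) = -2.752794
  k3 = f(0.160000, -2.040447) = -2.764539
  k4 = f(0.320000, -2.484652) = -3.014242
  w ← -1.600000 + (0.32/6)·(k1 + 2k2 + 2k3 + k4) = -2.483462
x=0.320000, w=-2.483462:
  k1 = f(0.320000, -2.483462) = -3.013873
  k2 = f(0.480000, -2.965681) = -3.275361
  k3 = f(0.480000, -3.007519) = -3.288331
  k4 = f(0.640000, -3.535728) = -3.564076
  w ← -2.483462 + (0.32/6)·(k1 + 2k2 + 2k3 + k4) = -3.534413
w(0.64) ≈ -3.5344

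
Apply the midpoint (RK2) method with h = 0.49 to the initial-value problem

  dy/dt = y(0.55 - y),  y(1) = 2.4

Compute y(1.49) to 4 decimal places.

1.9099

Midpoint: k1 = f(t_n, y_n); k2 = f(t_n + h/2, y_n + (h/2)·k1); y_{n+1} = y_n + h·k2.
t=1.000000, y=2.400000:
  k1 = f(1.000000, 2.400000) = -4.440000
  k2 = f(1.245000, 1.312200) = -1.000159
  y ← 2.400000 + 0.49·(-1.000159) = 1.909922
y(1.49) ≈ 1.9099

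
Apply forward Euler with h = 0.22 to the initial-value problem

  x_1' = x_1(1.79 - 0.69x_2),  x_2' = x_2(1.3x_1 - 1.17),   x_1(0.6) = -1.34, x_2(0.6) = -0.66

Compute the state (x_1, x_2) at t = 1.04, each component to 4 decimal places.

Euler on (x_1,x_2): x_1_{n+1} = x_1_n + h·x_1', x_2_{n+1} = x_2_n + h·x_2'.
0.600000: (-1.340000, -0.660000); f=(-3.008836, 1.921920) → (-2.001944, -0.237178)
0.820000: (-2.001944, -0.237178); f=(-3.911103, 0.894759) → (-2.862387, -0.040331)
(x_1(1.04), x_2(1.04)) ≈ (-2.8624, -0.0403)

-2.8624, -0.0403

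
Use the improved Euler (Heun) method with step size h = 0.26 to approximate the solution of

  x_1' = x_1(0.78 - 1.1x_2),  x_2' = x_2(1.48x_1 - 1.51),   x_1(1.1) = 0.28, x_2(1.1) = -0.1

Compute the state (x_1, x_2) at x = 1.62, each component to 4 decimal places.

Heun on (x_1,x_2): k1 = f(x_n, state_n); k2 = f(x_n + h, state_n + h·k1); state_{n+1} = state_n + (h/2)·(k1 + k2).
1.100000: (0.280000, -0.100000)
  k1 = (0.249200, 0.109560)
  predictor → (0.344792, -0.071514)
  k2 = (0.296061, 0.071494)
  → (0.350884, -0.076463)
1.360000: (0.350884, -0.076463)
  k1 = (0.303202, 0.075751)
  predictor → (0.429716, -0.056768)
  k2 = (0.362012, 0.049616)
  → (0.437362, -0.060165)
(x_1(1.62), x_2(1.62)) ≈ (0.4374, -0.0602)

0.4374, -0.0602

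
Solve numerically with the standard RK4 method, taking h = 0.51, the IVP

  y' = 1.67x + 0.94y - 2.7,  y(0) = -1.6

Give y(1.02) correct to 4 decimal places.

-7.5641

RK4: k1 = f(x_n, y_n); k2 = f(x_n + h/2, y_n + (h/2)·k1); k3 = f(x_n + h/2, y_n + (h/2)·k2); k4 = f(x_n + h, y_n + h·k3); y_{n+1} = y_n + (h/6)·(k1 + 2k2 + 2k3 + k4).
x=0.000000, y=-1.600000:
  k1 = f(0.000000, -1.600000) = -4.204000
  k2 = f(0.255000, -2.672020) = -4.785849
  k3 = f(0.255000, -2.820391) = -4.925318
  k4 = f(0.510000, -4.111912) = -5.713497
  y ← -1.600000 + (0.51/6)·(k1 + 2k2 + 2k3 + k4) = -4.093886
x=0.510000, y=-4.093886:
  k1 = f(0.510000, -4.093886) = -5.696552
  k2 = f(0.765000, -5.546507) = -6.636166
  k3 = f(0.765000, -5.786108) = -6.861392
  k4 = f(1.020000, -7.593195) = -8.134204
  y ← -4.093886 + (0.51/6)·(k1 + 2k2 + 2k3 + k4) = -7.564085
y(1.02) ≈ -7.5641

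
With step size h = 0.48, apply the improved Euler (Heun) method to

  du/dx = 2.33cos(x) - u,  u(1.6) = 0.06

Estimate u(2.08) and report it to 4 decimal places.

Heun: k1 = f(x_n, u_n); k2 = f(x_n + h, u_n + h·k1); u_{n+1} = u_n + (h/2)·(k1 + k2).
x=1.600000, u=0.060000:
  k1 = f(1.600000, 0.060000) = -0.128035
  k2 = f(2.080000, -0.001457) = -1.134377
  u ← 0.060000 + (0.48/2)·(-0.128035 + (-1.134377)) = -0.242979
u(2.08) ≈ -0.2430

-0.2430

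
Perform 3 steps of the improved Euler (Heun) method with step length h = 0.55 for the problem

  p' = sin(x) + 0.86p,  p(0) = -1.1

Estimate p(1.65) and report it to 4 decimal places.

Heun: k1 = f(x_n, p_n); k2 = f(x_n + h, p_n + h·k1); p_{n+1} = p_n + (h/2)·(k1 + k2).
x=0.000000, p=-1.100000:
  k1 = f(0.000000, -1.100000) = -0.946000
  k2 = f(0.550000, -1.620300) = -0.870771
  p ← -1.100000 + (0.55/2)·(-0.946000 + (-0.870771)) = -1.599612
x=0.550000, p=-1.599612:
  k1 = f(0.550000, -1.599612) = -0.852979
  k2 = f(1.100000, -2.068750) = -0.887918
  p ← -1.599612 + (0.55/2)·(-0.852979 + (-0.887918)) = -2.078359
x=1.100000, p=-2.078359:
  k1 = f(1.100000, -2.078359) = -0.896181
  k2 = f(1.650000, -2.571258) = -1.214417
  p ← -2.078359 + (0.55/2)·(-0.896181 + (-1.214417)) = -2.658773
p(1.65) ≈ -2.6588

-2.6588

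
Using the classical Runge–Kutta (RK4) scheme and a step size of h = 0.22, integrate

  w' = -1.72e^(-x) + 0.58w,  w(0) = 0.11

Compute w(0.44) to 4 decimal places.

RK4: k1 = f(x_n, w_n); k2 = f(x_n + h/2, w_n + (h/2)·k1); k3 = f(x_n + h/2, w_n + (h/2)·k2); k4 = f(x_n + h, w_n + h·k3); w_{n+1} = w_n + (h/6)·(k1 + 2k2 + 2k3 + k4).
x=0.000000, w=0.110000:
  k1 = f(0.000000, 0.110000) = -1.656200
  k2 = f(0.110000, -0.072182) = -1.582700
  k3 = f(0.110000, -0.064097) = -1.578011
  k4 = f(0.220000, -0.237162) = -1.517887
  w ← 0.110000 + (0.22/6)·(k1 + 2k2 + 2k3 + k4) = -0.238169
x=0.220000, w=-0.238169:
  k1 = f(0.220000, -0.238169) = -1.518470
  k2 = f(0.330000, -0.405200) = -1.471565
  k3 = f(0.330000, -0.400041) = -1.468572
  k4 = f(0.440000, -0.561255) = -1.433270
  w ← -0.238169 + (0.22/6)·(k1 + 2k2 + 2k3 + k4) = -0.562009
w(0.44) ≈ -0.5620

-0.5620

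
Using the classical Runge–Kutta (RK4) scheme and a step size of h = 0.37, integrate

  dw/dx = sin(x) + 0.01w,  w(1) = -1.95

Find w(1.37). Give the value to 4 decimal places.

-1.6158

RK4: k1 = f(x_n, w_n); k2 = f(x_n + h/2, w_n + (h/2)·k1); k3 = f(x_n + h/2, w_n + (h/2)·k2); k4 = f(x_n + h, w_n + h·k3); w_{n+1} = w_n + (h/6)·(k1 + 2k2 + 2k3 + k4).
x=1.000000, w=-1.950000:
  k1 = f(1.000000, -1.950000) = 0.821971
  k2 = f(1.185000, -1.797935) = 0.908520
  k3 = f(1.185000, -1.781924) = 0.908680
  k4 = f(1.370000, -1.613788) = 0.963770
  w ← -1.950000 + (0.37/6)·(k1 + 2k2 + 2k3 + k4) = -1.615758
w(1.37) ≈ -1.6158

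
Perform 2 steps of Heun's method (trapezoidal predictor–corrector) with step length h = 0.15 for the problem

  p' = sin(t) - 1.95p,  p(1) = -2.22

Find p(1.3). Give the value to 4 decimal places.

-1.0441

Heun: k1 = f(t_n, p_n); k2 = f(t_n + h, p_n + h·k1); p_{n+1} = p_n + (h/2)·(k1 + k2).
t=1.000000, p=-2.220000:
  k1 = f(1.000000, -2.220000) = 5.170471
  k2 = f(1.150000, -1.444429) = 3.729401
  p ← -2.220000 + (0.15/2)·(5.170471 + 3.729401) = -1.552510
t=1.150000, p=-1.552510:
  k1 = f(1.150000, -1.552510) = 3.940158
  k2 = f(1.300000, -0.961486) = 2.838456
  p ← -1.552510 + (0.15/2)·(3.940158 + 2.838456) = -1.044114
p(1.3) ≈ -1.0441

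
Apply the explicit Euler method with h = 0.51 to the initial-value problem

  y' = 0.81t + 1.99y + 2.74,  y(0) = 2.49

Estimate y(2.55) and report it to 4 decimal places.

Euler: y_{n+1} = y_n + h·f(t_n, y_n).
t=0.000000, y=2.490000: f=7.695100 → y ← 2.490000 + 0.51·7.695100 = 6.414501
t=0.510000, y=6.414501: f=15.917957 → y ← 6.414501 + 0.51·15.917957 = 14.532659
t=1.020000, y=14.532659: f=32.486192 → y ← 14.532659 + 0.51·32.486192 = 31.100617
t=1.530000, y=31.100617: f=65.869527 → y ← 31.100617 + 0.51·65.869527 = 64.694076
t=2.040000, y=64.694076: f=133.133611 → y ← 64.694076 + 0.51·133.133611 = 132.592217
y(2.55) ≈ 132.5922

132.5922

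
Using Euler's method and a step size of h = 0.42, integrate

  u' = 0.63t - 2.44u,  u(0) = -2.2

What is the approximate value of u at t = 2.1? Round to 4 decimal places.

Euler: u_{n+1} = u_n + h·f(t_n, u_n).
t=0.000000, u=-2.200000: f=5.368000 → u ← -2.200000 + 0.42·5.368000 = 0.054560
t=0.420000, u=0.054560: f=0.131474 → u ← 0.054560 + 0.42·0.131474 = 0.109779
t=0.840000, u=0.109779: f=0.261339 → u ← 0.109779 + 0.42·0.261339 = 0.219541
t=1.260000, u=0.219541: f=0.258119 → u ← 0.219541 + 0.42·0.258119 = 0.327951
t=1.680000, u=0.327951: f=0.258199 → u ← 0.327951 + 0.42·0.258199 = 0.436395
u(2.1) ≈ 0.4364

0.4364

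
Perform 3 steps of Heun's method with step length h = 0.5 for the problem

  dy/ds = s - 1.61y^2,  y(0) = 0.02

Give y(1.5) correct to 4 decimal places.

Heun: k1 = f(s_n, y_n); k2 = f(s_n + h, y_n + h·k1); y_{n+1} = y_n + (h/2)·(k1 + k2).
s=0.000000, y=0.020000:
  k1 = f(0.000000, 0.020000) = -0.000644
  k2 = f(0.500000, 0.019678) = 0.499377
  y ← 0.020000 + (0.5/2)·(-0.000644 + 0.499377) = 0.144683
s=0.500000, y=0.144683:
  k1 = f(0.500000, 0.144683) = 0.466298
  k2 = f(1.000000, 0.377832) = 0.770161
  y ← 0.144683 + (0.5/2)·(0.466298 + 0.770161) = 0.453798
s=1.000000, y=0.453798:
  k1 = f(1.000000, 0.453798) = 0.668449
  k2 = f(1.500000, 0.788022) = 0.500224
  y ← 0.453798 + (0.5/2)·(0.668449 + 0.500224) = 0.745966
y(1.5) ≈ 0.7460

0.7460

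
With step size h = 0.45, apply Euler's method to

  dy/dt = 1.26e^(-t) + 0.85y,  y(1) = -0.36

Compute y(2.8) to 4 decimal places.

Euler: y_{n+1} = y_n + h·f(t_n, y_n).
t=1.000000, y=-0.360000: f=0.157528 → y ← -0.360000 + 0.45·0.157528 = -0.289112
t=1.450000, y=-0.289112: f=0.049813 → y ← -0.289112 + 0.45·0.049813 = -0.266696
t=1.900000, y=-0.266696: f=-0.038236 → y ← -0.266696 + 0.45·(-0.038236) = -0.283902
t=2.350000, y=-0.283902: f=-0.121152 → y ← -0.283902 + 0.45·(-0.121152) = -0.338421
y(2.8) ≈ -0.3384

-0.3384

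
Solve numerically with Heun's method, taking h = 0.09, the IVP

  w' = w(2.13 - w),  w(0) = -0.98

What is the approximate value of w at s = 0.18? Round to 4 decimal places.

Heun: k1 = f(s_n, w_n); k2 = f(s_n + h, w_n + h·k1); w_{n+1} = w_n + (h/2)·(k1 + k2).
s=0.000000, w=-0.980000:
  k1 = f(0.000000, -0.980000) = -3.047800
  k2 = f(0.090000, -1.254302) = -4.244937
  w ← -0.980000 + (0.09/2)·(-3.047800 + (-4.244937)) = -1.308173
s=0.090000, w=-1.308173:
  k1 = f(0.090000, -1.308173) = -4.497726
  k2 = f(0.180000, -1.712968) = -6.582884
  w ← -1.308173 + (0.09/2)·(-4.497726 + (-6.582884)) = -1.806801
w(0.18) ≈ -1.8068

-1.8068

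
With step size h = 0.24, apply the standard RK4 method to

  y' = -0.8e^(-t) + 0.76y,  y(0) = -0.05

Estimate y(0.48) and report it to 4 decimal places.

RK4: k1 = f(t_n, y_n); k2 = f(t_n + h/2, y_n + (h/2)·k1); k3 = f(t_n + h/2, y_n + (h/2)·k2); k4 = f(t_n + h, y_n + h·k3); y_{n+1} = y_n + (h/6)·(k1 + 2k2 + 2k3 + k4).
t=0.000000, y=-0.050000:
  k1 = f(0.000000, -0.050000) = -0.838000
  k2 = f(0.120000, -0.150560) = -0.823962
  k3 = f(0.120000, -0.148875) = -0.822682
  k4 = f(0.240000, -0.247444) = -0.817359
  y ← -0.050000 + (0.24/6)·(k1 + 2k2 + 2k3 + k4) = -0.247946
t=0.240000, y=-0.247946:
  k1 = f(0.240000, -0.247946) = -0.817741
  k2 = f(0.360000, -0.346075) = -0.821158
  k3 = f(0.360000, -0.346485) = -0.821470
  k4 = f(0.480000, -0.445099) = -0.833302
  y ← -0.247946 + (0.24/6)·(k1 + 2k2 + 2k3 + k4) = -0.445398
y(0.48) ≈ -0.4454

-0.4454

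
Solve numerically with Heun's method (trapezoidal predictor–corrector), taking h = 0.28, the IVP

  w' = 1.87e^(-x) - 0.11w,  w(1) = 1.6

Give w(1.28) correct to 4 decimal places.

Heun: k1 = f(x_n, w_n); k2 = f(x_n + h, w_n + h·k1); w_{n+1} = w_n + (h/2)·(k1 + k2).
x=1.000000, w=1.600000:
  k1 = f(1.000000, 1.600000) = 0.511935
  k2 = f(1.280000, 1.743342) = 0.328162
  w ← 1.600000 + (0.28/2)·(0.511935 + 0.328162) = 1.717614
w(1.28) ≈ 1.7176

1.7176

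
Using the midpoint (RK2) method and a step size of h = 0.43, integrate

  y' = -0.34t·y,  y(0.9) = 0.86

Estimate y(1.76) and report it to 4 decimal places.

0.5804

Midpoint: k1 = f(t_n, y_n); k2 = f(t_n + h/2, y_n + (h/2)·k1); y_{n+1} = y_n + h·k2.
t=0.900000, y=0.860000:
  k1 = f(0.900000, 0.860000) = -0.263160
  k2 = f(1.115000, 0.803421) = -0.304577
  y ← 0.860000 + 0.43·(-0.304577) = 0.729032
t=1.330000, y=0.729032:
  k1 = f(1.330000, 0.729032) = -0.329668
  k2 = f(1.545000, 0.658153) = -0.345728
  y ← 0.729032 + 0.43·(-0.345728) = 0.580369
y(1.76) ≈ 0.5804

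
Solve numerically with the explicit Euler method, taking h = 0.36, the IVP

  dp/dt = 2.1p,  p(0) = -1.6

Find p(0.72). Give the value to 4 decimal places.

-4.9337

Euler: p_{n+1} = p_n + h·f(t_n, p_n).
t=0.000000, p=-1.600000: f=-3.360000 → p ← -1.600000 + 0.36·(-3.360000) = -2.809600
t=0.360000, p=-2.809600: f=-5.900160 → p ← -2.809600 + 0.36·(-5.900160) = -4.933658
p(0.72) ≈ -4.9337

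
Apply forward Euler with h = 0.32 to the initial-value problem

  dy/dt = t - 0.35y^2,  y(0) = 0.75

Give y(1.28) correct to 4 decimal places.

1.1009

Euler: y_{n+1} = y_n + h·f(t_n, y_n).
t=0.000000, y=0.750000: f=-0.196875 → y ← 0.750000 + 0.32·(-0.196875) = 0.687000
t=0.320000, y=0.687000: f=0.154811 → y ← 0.687000 + 0.32·0.154811 = 0.736539
t=0.640000, y=0.736539: f=0.450128 → y ← 0.736539 + 0.32·0.450128 = 0.880581
t=0.960000, y=0.880581: f=0.688602 → y ← 0.880581 + 0.32·0.688602 = 1.100933
y(1.28) ≈ 1.1009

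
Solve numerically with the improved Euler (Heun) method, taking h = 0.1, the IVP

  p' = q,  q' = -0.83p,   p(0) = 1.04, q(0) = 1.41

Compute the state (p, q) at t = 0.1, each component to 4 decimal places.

Heun on (p,q): k1 = f(t_n, state_n); k2 = f(t_n + h, state_n + h·k1); state_{n+1} = state_n + (h/2)·(k1 + k2).
0.000000: (1.040000, 1.410000)
  k1 = (1.410000, -0.863200)
  predictor → (1.181000, 1.323680)
  k2 = (1.323680, -0.980230)
  → (1.176684, 1.317828)
(p(0.1), q(0.1)) ≈ (1.1767, 1.3178)

1.1767, 1.3178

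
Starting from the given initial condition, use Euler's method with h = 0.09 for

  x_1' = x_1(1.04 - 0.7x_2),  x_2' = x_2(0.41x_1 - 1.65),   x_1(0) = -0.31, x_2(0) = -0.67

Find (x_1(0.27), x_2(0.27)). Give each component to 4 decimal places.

-0.4466, -0.3949

Euler on (x_1,x_2): x_1_{n+1} = x_1_n + h·x_1', x_2_{n+1} = x_2_n + h·x_2'.
0.000000: (-0.310000, -0.670000); f=(-0.467790, 1.190657) → (-0.352101, -0.562841)
0.090000: (-0.352101, -0.562841); f=(-0.504909, 1.009940) → (-0.397543, -0.471946)
0.180000: (-0.397543, -0.471946); f=(-0.544778, 0.855635) → (-0.446573, -0.394939)
(x_1(0.27), x_2(0.27)) ≈ (-0.4466, -0.3949)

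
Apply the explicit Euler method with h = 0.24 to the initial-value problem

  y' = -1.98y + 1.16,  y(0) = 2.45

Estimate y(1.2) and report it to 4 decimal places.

0.6601

Euler: y_{n+1} = y_n + h·f(t_n, y_n).
t=0.000000, y=2.450000: f=-3.691000 → y ← 2.450000 + 0.24·(-3.691000) = 1.564160
t=0.240000, y=1.564160: f=-1.937037 → y ← 1.564160 + 0.24·(-1.937037) = 1.099271
t=0.480000, y=1.099271: f=-1.016557 → y ← 1.099271 + 0.24·(-1.016557) = 0.855298
t=0.720000, y=0.855298: f=-0.533489 → y ← 0.855298 + 0.24·(-0.533489) = 0.727260
t=0.960000, y=0.727260: f=-0.279975 → y ← 0.727260 + 0.24·(-0.279975) = 0.660066
y(1.2) ≈ 0.6601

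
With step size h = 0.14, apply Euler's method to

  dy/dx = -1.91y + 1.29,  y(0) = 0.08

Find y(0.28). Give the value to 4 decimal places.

Euler: y_{n+1} = y_n + h·f(x_n, y_n).
x=0.000000, y=0.080000: f=1.137200 → y ← 0.080000 + 0.14·1.137200 = 0.239208
x=0.140000, y=0.239208: f=0.833113 → y ← 0.239208 + 0.14·0.833113 = 0.355844
y(0.28) ≈ 0.3558

0.3558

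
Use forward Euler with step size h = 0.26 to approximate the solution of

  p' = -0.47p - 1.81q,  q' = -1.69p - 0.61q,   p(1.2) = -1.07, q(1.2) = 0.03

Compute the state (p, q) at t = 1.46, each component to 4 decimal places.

Euler on (p,q): p_{n+1} = p_n + h·p', q_{n+1} = q_n + h·q'.
1.200000: (-1.070000, 0.030000); f=(0.448600, 1.790000) → (-0.953364, 0.495400)
(p(1.46), q(1.46)) ≈ (-0.9534, 0.4954)

-0.9534, 0.4954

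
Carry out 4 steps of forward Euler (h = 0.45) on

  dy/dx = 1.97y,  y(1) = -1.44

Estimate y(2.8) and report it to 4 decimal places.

Euler: y_{n+1} = y_n + h·f(x_n, y_n).
x=1.000000, y=-1.440000: f=-2.836800 → y ← -1.440000 + 0.45·(-2.836800) = -2.716560
x=1.450000, y=-2.716560: f=-5.351623 → y ← -2.716560 + 0.45·(-5.351623) = -5.124790
x=1.900000, y=-5.124790: f=-10.095837 → y ← -5.124790 + 0.45·(-10.095837) = -9.667917
x=2.350000, y=-9.667917: f=-19.045797 → y ← -9.667917 + 0.45·(-19.045797) = -18.238526
y(2.8) ≈ -18.2385

-18.2385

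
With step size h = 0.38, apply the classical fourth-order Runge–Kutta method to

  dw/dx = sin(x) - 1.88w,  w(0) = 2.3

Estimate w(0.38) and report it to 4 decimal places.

1.1863

RK4: k1 = f(x_n, w_n); k2 = f(x_n + h/2, w_n + (h/2)·k1); k3 = f(x_n + h/2, w_n + (h/2)·k2); k4 = f(x_n + h, w_n + h·k3); w_{n+1} = w_n + (h/6)·(k1 + 2k2 + 2k3 + k4).
x=0.000000, w=2.300000:
  k1 = f(0.000000, 2.300000) = -4.324000
  k2 = f(0.190000, 1.478440) = -2.590608
  k3 = f(0.190000, 1.807784) = -3.209776
  k4 = f(0.380000, 1.080285) = -1.660016
  w ← 2.300000 + (0.38/6)·(k1 + 2k2 + 2k3 + k4) = 1.186297
w(0.38) ≈ 1.1863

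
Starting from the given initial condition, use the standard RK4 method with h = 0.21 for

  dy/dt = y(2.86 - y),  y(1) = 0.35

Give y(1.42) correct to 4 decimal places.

RK4: k1 = f(t_n, y_n); k2 = f(t_n + h/2, y_n + (h/2)·k1); k3 = f(t_n + h/2, y_n + (h/2)·k2); k4 = f(t_n + h, y_n + h·k3); y_{n+1} = y_n + (h/6)·(k1 + 2k2 + 2k3 + k4).
t=1.000000, y=0.350000:
  k1 = f(1.000000, 0.350000) = 0.878500
  k2 = f(1.105000, 0.442242) = 1.069235
  k3 = f(1.105000, 0.462270) = 1.108398
  k4 = f(1.210000, 0.582764) = 1.327090
  y ← 0.350000 + (0.21/6)·(k1 + 2k2 + 2k3 + k4) = 0.579630
t=1.210000, y=0.579630:
  k1 = f(1.210000, 0.579630) = 1.321771
  k2 = f(1.315000, 0.718416) = 1.538548
  k3 = f(1.315000, 0.741178) = 1.570424
  k4 = f(1.420000, 0.909419) = 1.773895
  y ← 0.579630 + (0.21/6)·(k1 + 2k2 + 2k3 + k4) = 0.905606
y(1.42) ≈ 0.9056

0.9056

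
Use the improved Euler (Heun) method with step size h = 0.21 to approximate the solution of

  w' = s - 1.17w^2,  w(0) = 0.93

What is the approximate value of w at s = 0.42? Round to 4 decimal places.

0.7173

Heun: k1 = f(s_n, w_n); k2 = f(s_n + h, w_n + h·k1); w_{n+1} = w_n + (h/2)·(k1 + k2).
s=0.000000, w=0.930000:
  k1 = f(0.000000, 0.930000) = -1.011933
  k2 = f(0.210000, 0.717494) = -0.392313
  w ← 0.930000 + (0.21/2)·(-1.011933 + (-0.392313)) = 0.782554
s=0.210000, w=0.782554:
  k1 = f(0.210000, 0.782554) = -0.506497
  k2 = f(0.420000, 0.676190) = -0.114962
  w ← 0.782554 + (0.21/2)·(-0.506497 + (-0.114962)) = 0.717301
w(0.42) ≈ 0.7173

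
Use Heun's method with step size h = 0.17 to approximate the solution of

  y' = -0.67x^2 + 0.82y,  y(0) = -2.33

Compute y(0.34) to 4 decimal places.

-3.0870

Heun: k1 = f(x_n, y_n); k2 = f(x_n + h, y_n + h·k1); y_{n+1} = y_n + (h/2)·(k1 + k2).
x=0.000000, y=-2.330000:
  k1 = f(0.000000, -2.330000) = -1.910600
  k2 = f(0.170000, -2.654802) = -2.196301
  y ← -2.330000 + (0.17/2)·(-1.910600 + (-2.196301)) = -2.679087
x=0.170000, y=-2.679087:
  k1 = f(0.170000, -2.679087) = -2.216214
  k2 = f(0.340000, -3.055843) = -2.583243
  y ← -2.679087 + (0.17/2)·(-2.216214 + (-2.583243)) = -3.087040
y(0.34) ≈ -3.0870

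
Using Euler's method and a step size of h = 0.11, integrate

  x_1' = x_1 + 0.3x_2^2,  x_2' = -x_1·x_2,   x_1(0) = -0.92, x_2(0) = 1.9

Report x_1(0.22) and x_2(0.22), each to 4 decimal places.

-0.8568, 2.2999

Euler on (x_1,x_2): x_1_{n+1} = x_1_n + h·x_1', x_2_{n+1} = x_2_n + h·x_2'.
0.000000: (-0.920000, 1.900000); f=(0.163000, 1.748000) → (-0.902070, 2.092280)
0.110000: (-0.902070, 2.092280); f=(0.411221, 1.887383) → (-0.856836, 2.299892)
(x_1(0.22), x_2(0.22)) ≈ (-0.8568, 2.2999)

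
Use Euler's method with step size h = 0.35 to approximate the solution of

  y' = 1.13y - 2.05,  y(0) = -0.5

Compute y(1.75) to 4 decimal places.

Euler: y_{n+1} = y_n + h·f(s_n, y_n).
s=0.000000, y=-0.500000: f=-2.615000 → y ← -0.500000 + 0.35·(-2.615000) = -1.415250
s=0.350000, y=-1.415250: f=-3.649232 → y ← -1.415250 + 0.35·(-3.649232) = -2.692481
s=0.700000, y=-2.692481: f=-5.092504 → y ← -2.692481 + 0.35·(-5.092504) = -4.474858
s=1.050000, y=-4.474858: f=-7.106589 → y ← -4.474858 + 0.35·(-7.106589) = -6.962164
s=1.400000, y=-6.962164: f=-9.917245 → y ← -6.962164 + 0.35·(-9.917245) = -10.433200
y(1.75) ≈ -10.4332

-10.4332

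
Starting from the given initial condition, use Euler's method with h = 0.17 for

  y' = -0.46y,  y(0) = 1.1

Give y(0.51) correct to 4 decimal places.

0.8616

Euler: y_{n+1} = y_n + h·f(t_n, y_n).
t=0.000000, y=1.100000: f=-0.506000 → y ← 1.100000 + 0.17·(-0.506000) = 1.013980
t=0.170000, y=1.013980: f=-0.466431 → y ← 1.013980 + 0.17·(-0.466431) = 0.934687
t=0.340000, y=0.934687: f=-0.429956 → y ← 0.934687 + 0.17·(-0.429956) = 0.861594
y(0.51) ≈ 0.8616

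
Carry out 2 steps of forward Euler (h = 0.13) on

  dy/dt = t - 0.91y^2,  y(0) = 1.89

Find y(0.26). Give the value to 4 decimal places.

Euler: y_{n+1} = y_n + h·f(t_n, y_n).
t=0.000000, y=1.890000: f=-3.250611 → y ← 1.890000 + 0.13·(-3.250611) = 1.467421
t=0.130000, y=1.467421: f=-1.829524 → y ← 1.467421 + 0.13·(-1.829524) = 1.229582
y(0.26) ≈ 1.2296

1.2296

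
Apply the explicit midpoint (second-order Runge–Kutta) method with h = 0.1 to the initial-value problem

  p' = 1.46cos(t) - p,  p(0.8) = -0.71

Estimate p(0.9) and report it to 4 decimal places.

-0.5513

Midpoint: k1 = f(t_n, p_n); k2 = f(t_n + h/2, p_n + (h/2)·k1); p_{n+1} = p_n + h·k2.
t=0.800000, p=-0.710000:
  k1 = f(0.800000, -0.710000) = 1.727192
  k2 = f(0.850000, -0.623640) = 1.587216
  p ← -0.710000 + 0.1·1.587216 = -0.551278
p(0.9) ≈ -0.5513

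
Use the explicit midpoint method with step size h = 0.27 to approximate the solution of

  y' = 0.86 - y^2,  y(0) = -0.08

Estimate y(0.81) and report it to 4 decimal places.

Midpoint: k1 = f(t_n, y_n); k2 = f(t_n + h/2, y_n + (h/2)·k1); y_{n+1} = y_n + h·k2.
t=0.000000, y=-0.080000:
  k1 = f(0.000000, -0.080000) = 0.853600
  k2 = f(0.135000, 0.035236) = 0.858758
  y ← -0.080000 + 0.27·0.858758 = 0.151865
t=0.270000, y=0.151865:
  k1 = f(0.270000, 0.151865) = 0.836937
  k2 = f(0.405000, 0.264851) = 0.789854
  y ← 0.151865 + 0.27·0.789854 = 0.365125
t=0.540000, y=0.365125:
  k1 = f(0.540000, 0.365125) = 0.726684
  k2 = f(0.675000, 0.463228) = 0.645420
  y ← 0.365125 + 0.27·0.645420 = 0.539389
y(0.81) ≈ 0.5394

0.5394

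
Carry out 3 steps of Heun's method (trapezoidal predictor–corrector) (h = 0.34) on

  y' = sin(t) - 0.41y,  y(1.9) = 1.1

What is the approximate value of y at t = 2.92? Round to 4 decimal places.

Heun: k1 = f(t_n, y_n); k2 = f(t_n + h, y_n + h·k1); y_{n+1} = y_n + (h/2)·(k1 + k2).
t=1.900000, y=1.100000:
  k1 = f(1.900000, 1.100000) = 0.495300
  k2 = f(2.240000, 1.268402) = 0.264271
  y ← 1.100000 + (0.34/2)·(0.495300 + 0.264271) = 1.229127
t=2.240000, y=1.229127:
  k1 = f(2.240000, 1.229127) = 0.280374
  k2 = f(2.580000, 1.324454) = -0.010491
  y ← 1.229127 + (0.34/2)·(0.280374 + (-0.010491)) = 1.275007
t=2.580000, y=1.275007:
  k1 = f(2.580000, 1.275007) = 0.009782
  k2 = f(2.920000, 1.278333) = -0.304333
  y ← 1.275007 + (0.34/2)·(0.009782 + (-0.304333)) = 1.224933
y(2.92) ≈ 1.2249

1.2249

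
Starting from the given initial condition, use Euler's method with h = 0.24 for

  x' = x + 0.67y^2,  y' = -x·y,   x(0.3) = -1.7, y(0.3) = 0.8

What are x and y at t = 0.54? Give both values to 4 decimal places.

-2.0051, 1.1264

Euler on (x,y): x_{n+1} = x_n + h·x', y_{n+1} = y_n + h·y'.
0.300000: (-1.700000, 0.800000); f=(-1.271200, 1.360000) → (-2.005088, 1.126400)
(x(0.54), y(0.54)) ≈ (-2.0051, 1.1264)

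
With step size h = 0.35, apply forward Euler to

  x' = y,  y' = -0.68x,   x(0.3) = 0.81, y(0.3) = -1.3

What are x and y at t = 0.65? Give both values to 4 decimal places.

Euler on (x,y): x_{n+1} = x_n + h·x', y_{n+1} = y_n + h·y'.
0.300000: (0.810000, -1.300000); f=(-1.300000, -0.550800) → (0.355000, -1.492780)
(x(0.65), y(0.65)) ≈ (0.3550, -1.4928)

0.3550, -1.4928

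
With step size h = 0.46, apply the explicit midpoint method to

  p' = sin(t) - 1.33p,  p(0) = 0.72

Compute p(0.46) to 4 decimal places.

0.5191

Midpoint: k1 = f(t_n, p_n); k2 = f(t_n + h/2, p_n + (h/2)·k1); p_{n+1} = p_n + h·k2.
t=0.000000, p=0.720000:
  k1 = f(0.000000, 0.720000) = -0.957600
  k2 = f(0.230000, 0.499752) = -0.436693
  p ← 0.720000 + 0.46·(-0.436693) = 0.519121
p(0.46) ≈ 0.5191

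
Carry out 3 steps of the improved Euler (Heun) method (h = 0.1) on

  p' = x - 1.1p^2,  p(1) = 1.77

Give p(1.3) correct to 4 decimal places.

1.3561

Heun: k1 = f(x_n, p_n); k2 = f(x_n + h, p_n + h·k1); p_{n+1} = p_n + (h/2)·(k1 + k2).
x=1.000000, p=1.770000:
  k1 = f(1.000000, 1.770000) = -2.446190
  k2 = f(1.100000, 1.525381) = -1.459466
  p ← 1.770000 + (0.1/2)·(-2.446190 + (-1.459466)) = 1.574717
x=1.100000, p=1.574717:
  k1 = f(1.100000, 1.574717) = -1.627708
  k2 = f(1.200000, 1.411946) = -0.992952
  p ← 1.574717 + (0.1/2)·(-1.627708 + (-0.992952)) = 1.443684
x=1.200000, p=1.443684:
  k1 = f(1.200000, 1.443684) = -1.092647
  k2 = f(1.300000, 1.334420) = -0.658743
  p ← 1.443684 + (0.1/2)·(-1.092647 + (-0.658743)) = 1.356115
p(1.3) ≈ 1.3561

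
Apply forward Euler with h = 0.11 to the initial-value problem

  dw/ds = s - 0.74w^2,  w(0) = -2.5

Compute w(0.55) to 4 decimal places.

Euler: w_{n+1} = w_n + h·f(s_n, w_n).
s=0.000000, w=-2.500000: f=-4.625000 → w ← -2.500000 + 0.11·(-4.625000) = -3.008750
s=0.110000, w=-3.008750: f=-6.588907 → w ← -3.008750 + 0.11·(-6.588907) = -3.733530
s=0.220000, w=-3.733530: f=-10.095041 → w ← -3.733530 + 0.11·(-10.095041) = -4.843984
s=0.330000, w=-4.843984: f=-17.033495 → w ← -4.843984 + 0.11·(-17.033495) = -6.717669
s=0.440000, w=-6.717669: f=-32.954034 → w ← -6.717669 + 0.11·(-32.954034) = -10.342612
w(0.55) ≈ -10.3426

-10.3426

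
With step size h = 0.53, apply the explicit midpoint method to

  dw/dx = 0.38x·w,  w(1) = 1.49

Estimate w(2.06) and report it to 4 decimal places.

Midpoint: k1 = f(x_n, w_n); k2 = f(x_n + h/2, w_n + (h/2)·k1); w_{n+1} = w_n + h·k2.
x=1.000000, w=1.490000:
  k1 = f(1.000000, 1.490000) = 0.566200
  k2 = f(1.265000, 1.640043) = 0.788369
  w ← 1.490000 + 0.53·0.788369 = 1.907835
x=1.530000, w=1.907835:
  k1 = f(1.530000, 1.907835) = 1.109215
  k2 = f(1.795000, 2.201778) = 1.501832
  w ← 1.907835 + 0.53·1.501832 = 2.703807
w(2.06) ≈ 2.7038

2.7038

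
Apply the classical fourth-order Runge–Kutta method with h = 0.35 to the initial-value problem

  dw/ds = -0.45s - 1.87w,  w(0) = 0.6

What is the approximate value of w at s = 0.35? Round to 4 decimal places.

RK4: k1 = f(s_n, w_n); k2 = f(s_n + h/2, w_n + (h/2)·k1); k3 = f(s_n + h/2, w_n + (h/2)·k2); k4 = f(s_n + h, w_n + h·k3); w_{n+1} = w_n + (h/6)·(k1 + 2k2 + 2k3 + k4).
s=0.000000, w=0.600000:
  k1 = f(0.000000, 0.600000) = -1.122000
  k2 = f(0.175000, 0.403650) = -0.833575
  k3 = f(0.175000, 0.454124) = -0.927962
  k4 = f(0.350000, 0.275213) = -0.672149
  w ← 0.600000 + (0.35/6)·(k1 + 2k2 + 2k3 + k4) = 0.289829
w(0.35) ≈ 0.2898

0.2898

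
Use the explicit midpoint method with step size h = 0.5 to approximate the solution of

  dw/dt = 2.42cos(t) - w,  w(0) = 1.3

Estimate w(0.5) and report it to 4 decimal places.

Midpoint: k1 = f(t_n, w_n); k2 = f(t_n + h/2, w_n + (h/2)·k1); w_{n+1} = w_n + h·k2.
t=0.000000, w=1.300000:
  k1 = f(0.000000, 1.300000) = 1.120000
  k2 = f(0.250000, 1.580000) = 0.764768
  w ← 1.300000 + 0.5·0.764768 = 1.682384
w(0.5) ≈ 1.6824

1.6824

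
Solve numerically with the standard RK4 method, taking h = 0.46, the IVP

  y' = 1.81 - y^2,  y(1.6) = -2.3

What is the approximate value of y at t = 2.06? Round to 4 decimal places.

-12.3778

RK4: k1 = f(t_n, y_n); k2 = f(t_n + h/2, y_n + (h/2)·k1); k3 = f(t_n + h/2, y_n + (h/2)·k2); k4 = f(t_n + h, y_n + h·k3); y_{n+1} = y_n + (h/6)·(k1 + 2k2 + 2k3 + k4).
t=1.600000, y=-2.300000:
  k1 = f(1.600000, -2.300000) = -3.480000
  k2 = f(1.830000, -3.100400) = -7.802480
  k3 = f(1.830000, -4.094570) = -14.955507
  k4 = f(2.060000, -9.179533) = -82.453831
  y ← -2.300000 + (0.46/6)·(k1 + 2k2 + 2k3 + k4) = -12.377818
y(2.06) ≈ -12.3778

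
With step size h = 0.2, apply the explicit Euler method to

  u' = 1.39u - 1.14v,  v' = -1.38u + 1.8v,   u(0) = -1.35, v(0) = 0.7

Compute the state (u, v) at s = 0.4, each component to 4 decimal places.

Euler on (u,v): u_{n+1} = u_n + h·u', v_{n+1} = v_n + h·v'.
0.000000: (-1.350000, 0.700000); f=(-2.674500, 3.123000) → (-1.884900, 1.324600)
0.200000: (-1.884900, 1.324600); f=(-4.130055, 4.985442) → (-2.710911, 2.321688)
(u(0.4), v(0.4)) ≈ (-2.7109, 2.3217)

-2.7109, 2.3217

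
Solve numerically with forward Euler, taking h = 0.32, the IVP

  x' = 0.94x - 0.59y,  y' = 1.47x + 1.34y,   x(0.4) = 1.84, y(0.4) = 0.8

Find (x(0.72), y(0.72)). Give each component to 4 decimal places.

2.2424, 2.0086

Euler on (x,y): x_{n+1} = x_n + h·x', y_{n+1} = y_n + h·y'.
0.400000: (1.840000, 0.800000); f=(1.257600, 3.776800) → (2.242432, 2.008576)
(x(0.72), y(0.72)) ≈ (2.2424, 2.0086)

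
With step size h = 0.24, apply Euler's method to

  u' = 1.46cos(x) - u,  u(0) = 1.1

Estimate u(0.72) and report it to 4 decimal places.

Euler: u_{n+1} = u_n + h·f(x_n, u_n).
x=0.000000, u=1.100000: f=0.360000 → u ← 1.100000 + 0.24·0.360000 = 1.186400
x=0.240000, u=1.186400: f=0.231753 → u ← 1.186400 + 0.24·0.231753 = 1.242021
x=0.480000, u=1.242021: f=0.052992 → u ← 1.242021 + 0.24·0.052992 = 1.254739
u(0.72) ≈ 1.2547

1.2547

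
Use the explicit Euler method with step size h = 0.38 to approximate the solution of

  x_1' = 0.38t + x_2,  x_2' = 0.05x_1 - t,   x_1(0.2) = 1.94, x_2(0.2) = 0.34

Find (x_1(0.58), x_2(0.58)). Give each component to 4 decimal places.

2.0981, 0.3009

Euler on (x_1,x_2): x_1_{n+1} = x_1_n + h·x_1', x_2_{n+1} = x_2_n + h·x_2'.
0.200000: (1.940000, 0.340000); f=(0.416000, -0.103000) → (2.098080, 0.300860)
(x_1(0.58), x_2(0.58)) ≈ (2.0981, 0.3009)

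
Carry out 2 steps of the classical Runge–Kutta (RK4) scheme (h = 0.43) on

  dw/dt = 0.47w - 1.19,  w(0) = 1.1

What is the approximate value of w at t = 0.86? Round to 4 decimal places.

0.3868

RK4: k1 = f(t_n, w_n); k2 = f(t_n + h/2, w_n + (h/2)·k1); k3 = f(t_n + h/2, w_n + (h/2)·k2); k4 = f(t_n + h, w_n + h·k3); w_{n+1} = w_n + (h/6)·(k1 + 2k2 + 2k3 + k4).
t=0.000000, w=1.100000:
  k1 = f(0.000000, 1.100000) = -0.673000
  k2 = f(0.215000, 0.955305) = -0.741007
  k3 = f(0.215000, 0.940684) = -0.747879
  k4 = f(0.430000, 0.778412) = -0.824146
  w ← 1.100000 + (0.43/6)·(k1 + 2k2 + 2k3 + k4) = 0.779298
t=0.430000, w=0.779298:
  k1 = f(0.430000, 0.779298) = -0.823730
  k2 = f(0.645000, 0.602196) = -0.906968
  k3 = f(0.645000, 0.584299) = -0.915379
  k4 = f(0.860000, 0.385685) = -1.008728
  w ← 0.779298 + (0.43/6)·(k1 + 2k2 + 2k3 + k4) = 0.386768
w(0.86) ≈ 0.3868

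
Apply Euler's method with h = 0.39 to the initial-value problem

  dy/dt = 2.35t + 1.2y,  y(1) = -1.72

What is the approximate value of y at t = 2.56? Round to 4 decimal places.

2.0405

Euler: y_{n+1} = y_n + h·f(t_n, y_n).
t=1.000000, y=-1.720000: f=0.286000 → y ← -1.720000 + 0.39·0.286000 = -1.608460
t=1.390000, y=-1.608460: f=1.336348 → y ← -1.608460 + 0.39·1.336348 = -1.087284
t=1.780000, y=-1.087284: f=2.878259 → y ← -1.087284 + 0.39·2.878259 = 0.035237
t=2.170000, y=0.035237: f=5.141784 → y ← 0.035237 + 0.39·5.141784 = 2.040532
y(2.56) ≈ 2.0405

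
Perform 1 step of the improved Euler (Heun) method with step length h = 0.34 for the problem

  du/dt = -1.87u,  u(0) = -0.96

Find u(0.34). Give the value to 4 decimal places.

-0.5437

Heun: k1 = f(t_n, u_n); k2 = f(t_n + h, u_n + h·k1); u_{n+1} = u_n + (h/2)·(k1 + k2).
t=0.000000, u=-0.960000:
  k1 = f(0.000000, -0.960000) = 1.795200
  k2 = f(0.340000, -0.349632) = 0.653812
  u ← -0.960000 + (0.34/2)·(1.795200 + 0.653812) = -0.543668
u(0.34) ≈ -0.5437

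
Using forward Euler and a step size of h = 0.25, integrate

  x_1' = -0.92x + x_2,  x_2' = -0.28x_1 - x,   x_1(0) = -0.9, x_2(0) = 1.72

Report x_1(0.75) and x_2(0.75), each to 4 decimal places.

Euler on (x_1,x_2): x_1_{n+1} = x_1_n + h·x_1', x_2_{n+1} = x_2_n + h·x_2'.
0.000000: (-0.900000, 1.720000); f=(1.720000, 0.252000) → (-0.470000, 1.783000)
0.250000: (-0.470000, 1.783000); f=(1.553000, -0.118400) → (-0.081750, 1.753400)
0.500000: (-0.081750, 1.753400); f=(1.293400, -0.477110) → (0.241600, 1.634122)
(x_1(0.75), x_2(0.75)) ≈ (0.2416, 1.6341)

0.2416, 1.6341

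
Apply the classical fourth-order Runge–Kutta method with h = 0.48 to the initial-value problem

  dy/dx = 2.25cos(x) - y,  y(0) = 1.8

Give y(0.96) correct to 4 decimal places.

RK4: k1 = f(x_n, y_n); k2 = f(x_n + h/2, y_n + (h/2)·k1); k3 = f(x_n + h/2, y_n + (h/2)·k2); k4 = f(x_n + h, y_n + h·k3); y_{n+1} = y_n + (h/6)·(k1 + 2k2 + 2k3 + k4).
x=0.000000, y=1.800000:
  k1 = f(0.000000, 1.800000) = 0.450000
  k2 = f(0.240000, 1.908000) = 0.277510
  k3 = f(0.240000, 1.866603) = 0.318908
  k4 = f(0.480000, 1.953076) = 0.042663
  y ← 1.800000 + (0.48/6)·(k1 + 2k2 + 2k3 + k4) = 1.934840
x=0.480000, y=1.934840:
  k1 = f(0.480000, 1.934840) = 0.060899
  k2 = f(0.720000, 1.949456) = -0.257893
  k3 = f(0.720000, 1.872946) = -0.181383
  k4 = f(0.960000, 1.847776) = -0.557356
  y ← 1.934840 + (0.48/6)·(k1 + 2k2 + 2k3 + k4) = 1.824839
y(0.96) ≈ 1.8248

1.8248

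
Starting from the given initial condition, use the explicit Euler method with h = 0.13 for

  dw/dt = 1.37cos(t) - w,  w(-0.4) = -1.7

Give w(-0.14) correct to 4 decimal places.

-0.9724

Euler: w_{n+1} = w_n + h·f(t_n, w_n).
t=-0.400000, w=-1.700000: f=2.961854 → w ← -1.700000 + 0.13·2.961854 = -1.314959
t=-0.270000, w=-1.314959: f=2.635325 → w ← -1.314959 + 0.13·2.635325 = -0.972367
w(-0.14) ≈ -0.9724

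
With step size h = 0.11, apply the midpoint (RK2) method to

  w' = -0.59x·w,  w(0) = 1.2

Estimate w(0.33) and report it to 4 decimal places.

1.1620

Midpoint: k1 = f(x_n, w_n); k2 = f(x_n + h/2, w_n + (h/2)·k1); w_{n+1} = w_n + h·k2.
x=0.000000, w=1.200000:
  k1 = f(0.000000, 1.200000) = 0.000000
  k2 = f(0.055000, 1.200000) = -0.038940
  w ← 1.200000 + 0.11·(-0.038940) = 1.195717
x=0.110000, w=1.195717:
  k1 = f(0.110000, 1.195717) = -0.077602
  k2 = f(0.165000, 1.191448) = -0.115988
  w ← 1.195717 + 0.11·(-0.115988) = 1.182958
x=0.220000, w=1.182958:
  k1 = f(0.220000, 1.182958) = -0.153548
  k2 = f(0.275000, 1.174513) = -0.190565
  w ← 1.182958 + 0.11·(-0.190565) = 1.161996
w(0.33) ≈ 1.1620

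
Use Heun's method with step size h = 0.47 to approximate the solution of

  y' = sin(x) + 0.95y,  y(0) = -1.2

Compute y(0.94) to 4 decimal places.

-2.3605

Heun: k1 = f(x_n, y_n); k2 = f(x_n + h, y_n + h·k1); y_{n+1} = y_n + (h/2)·(k1 + k2).
x=0.000000, y=-1.200000:
  k1 = f(0.000000, -1.200000) = -1.140000
  k2 = f(0.470000, -1.735800) = -1.196124
  y ← -1.200000 + (0.47/2)·(-1.140000 + (-1.196124)) = -1.748989
x=0.470000, y=-1.748989:
  k1 = f(0.470000, -1.748989) = -1.208653
  k2 = f(0.940000, -2.317056) = -1.393645
  y ← -1.748989 + (0.47/2)·(-1.208653 + (-1.393645)) = -2.360529
y(0.94) ≈ -2.3605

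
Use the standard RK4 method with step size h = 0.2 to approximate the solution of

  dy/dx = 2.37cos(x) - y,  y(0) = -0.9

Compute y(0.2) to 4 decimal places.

RK4: k1 = f(x_n, y_n); k2 = f(x_n + h/2, y_n + (h/2)·k1); k3 = f(x_n + h/2, y_n + (h/2)·k2); k4 = f(x_n + h, y_n + h·k3); y_{n+1} = y_n + (h/6)·(k1 + 2k2 + 2k3 + k4).
x=0.000000, y=-0.900000:
  k1 = f(0.000000, -0.900000) = 3.270000
  k2 = f(0.100000, -0.573000) = 2.931160
  k3 = f(0.100000, -0.606884) = 2.965044
  k4 = f(0.200000, -0.306991) = 2.629749
  y ← -0.900000 + (0.2/6)·(k1 + 2k2 + 2k3 + k4) = -0.310261
y(0.2) ≈ -0.3103

-0.3103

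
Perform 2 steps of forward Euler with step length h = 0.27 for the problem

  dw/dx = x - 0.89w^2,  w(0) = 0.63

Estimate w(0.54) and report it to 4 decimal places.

Euler: w_{n+1} = w_n + h·f(x_n, w_n).
x=0.000000, w=0.630000: f=-0.353241 → w ← 0.630000 + 0.27·(-0.353241) = 0.534625
x=0.270000, w=0.534625: f=0.015617 → w ← 0.534625 + 0.27·0.015617 = 0.538841
w(0.54) ≈ 0.5388

0.5388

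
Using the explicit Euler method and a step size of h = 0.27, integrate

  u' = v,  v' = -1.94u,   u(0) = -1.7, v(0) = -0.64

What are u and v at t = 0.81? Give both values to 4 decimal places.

Euler on (u,v): u_{n+1} = u_n + h·u', v_{n+1} = v_n + h·v'.
0.000000: (-1.700000, -0.640000); f=(-0.640000, 3.298000) → (-1.872800, 0.250460)
0.270000: (-1.872800, 0.250460); f=(0.250460, 3.633232) → (-1.805176, 1.231433)
0.540000: (-1.805176, 1.231433); f=(1.231433, 3.502041) → (-1.472689, 2.176984)
(u(0.81), v(0.81)) ≈ (-1.4727, 2.1770)

-1.4727, 2.1770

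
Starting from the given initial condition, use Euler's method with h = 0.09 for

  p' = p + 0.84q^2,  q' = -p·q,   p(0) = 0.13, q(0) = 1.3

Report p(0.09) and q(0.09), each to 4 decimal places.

0.2695, 1.2848

Euler on (p,q): p_{n+1} = p_n + h·p', q_{n+1} = q_n + h·q'.
0.000000: (0.130000, 1.300000); f=(1.549600, -0.169000) → (0.269464, 1.284790)
(p(0.09), q(0.09)) ≈ (0.2695, 1.2848)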